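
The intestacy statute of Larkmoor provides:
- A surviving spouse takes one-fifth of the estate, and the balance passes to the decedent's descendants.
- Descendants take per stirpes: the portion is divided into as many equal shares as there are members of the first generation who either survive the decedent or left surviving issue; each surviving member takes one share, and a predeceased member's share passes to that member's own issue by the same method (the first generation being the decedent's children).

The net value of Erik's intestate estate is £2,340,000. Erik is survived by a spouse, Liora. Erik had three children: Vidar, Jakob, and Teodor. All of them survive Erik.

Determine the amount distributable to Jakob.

Jakob receives £624,000.

Liora takes one-fifth of £2,340,000 = £468,000. The remaining £1,872,000 passes to the descendants.
The descendants' portion (£1,872,000) is divided into 3 shares of £624,000: Vidar, Jakob, and Teodor each take £624,000.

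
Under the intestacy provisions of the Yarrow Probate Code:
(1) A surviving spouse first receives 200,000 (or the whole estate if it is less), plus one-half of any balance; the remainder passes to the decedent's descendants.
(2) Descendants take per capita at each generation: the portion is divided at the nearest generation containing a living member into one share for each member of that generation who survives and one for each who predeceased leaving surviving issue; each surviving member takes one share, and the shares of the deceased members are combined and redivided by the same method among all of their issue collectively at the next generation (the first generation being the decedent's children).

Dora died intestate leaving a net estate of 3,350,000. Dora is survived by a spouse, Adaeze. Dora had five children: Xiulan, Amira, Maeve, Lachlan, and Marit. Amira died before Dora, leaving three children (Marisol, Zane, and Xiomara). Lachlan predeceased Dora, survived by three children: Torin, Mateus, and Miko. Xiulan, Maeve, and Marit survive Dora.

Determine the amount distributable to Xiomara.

Xiomara receives 105,000.

Adaeze first takes 200,000, leaving a balance of 3,150,000. Adaeze then takes one-half of the balance (1,575,000), for a total of 1,775,000. The remaining 1,575,000 passes to the descendants.
The descendants' portion (1,575,000) is divided at the children's generation into 5 shares of 315,000. Xiulan, Maeve, and Marit each take 315,000. The 2 shares of the deceased (Amira and Lachlan) are combined into a pool of 630,000.
That pool (630,000) is divided at the grandchildren's generation equally among Marisol, Zane, Xiomara, Torin, Mateus, and Miko: 105,000 each.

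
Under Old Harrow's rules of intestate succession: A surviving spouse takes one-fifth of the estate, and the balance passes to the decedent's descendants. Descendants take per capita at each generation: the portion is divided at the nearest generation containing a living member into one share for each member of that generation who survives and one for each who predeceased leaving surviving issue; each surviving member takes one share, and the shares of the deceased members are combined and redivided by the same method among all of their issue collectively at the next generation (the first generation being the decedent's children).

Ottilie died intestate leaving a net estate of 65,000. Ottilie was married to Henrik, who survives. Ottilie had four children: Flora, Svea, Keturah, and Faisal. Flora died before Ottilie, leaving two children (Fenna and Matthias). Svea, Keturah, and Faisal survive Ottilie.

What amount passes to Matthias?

Henrik takes one-fifth of 65,000 = 13,000. The remaining 52,000 passes to the descendants.
The descendants' portion (52,000) is divided at the children's generation into 4 shares of 13,000. Svea, Keturah, and Faisal each take 13,000. The remaining share for the deceased Flora (13,000) is carried to the next generation.
That pool (13,000) is divided at the grandchildren's generation equally among Fenna and Matthias: 6,500 each.

Matthias receives 6,500.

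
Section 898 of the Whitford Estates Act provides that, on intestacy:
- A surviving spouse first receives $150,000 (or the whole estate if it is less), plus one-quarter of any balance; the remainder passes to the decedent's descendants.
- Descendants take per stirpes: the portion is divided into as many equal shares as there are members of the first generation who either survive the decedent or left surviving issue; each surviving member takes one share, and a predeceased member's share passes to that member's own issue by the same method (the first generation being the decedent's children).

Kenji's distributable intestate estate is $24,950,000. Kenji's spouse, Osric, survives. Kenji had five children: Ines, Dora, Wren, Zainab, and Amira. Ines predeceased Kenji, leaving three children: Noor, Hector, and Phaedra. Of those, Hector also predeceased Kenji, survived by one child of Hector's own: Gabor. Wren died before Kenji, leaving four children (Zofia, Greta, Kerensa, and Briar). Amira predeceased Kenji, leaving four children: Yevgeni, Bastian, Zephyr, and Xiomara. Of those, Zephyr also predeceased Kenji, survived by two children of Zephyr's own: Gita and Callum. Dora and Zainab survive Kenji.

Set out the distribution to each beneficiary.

Osric first takes $150,000, leaving a balance of $24,800,000. Osric then takes one-quarter of the balance ($6,200,000), for a total of $6,350,000. The remaining $18,600,000 passes to the descendants.
The descendants' portion ($18,600,000) is divided into 5 shares of $3,720,000: Dora and Zainab each take $3,720,000; Ines's $3,720,000 share passes to Ines's issue; Wren's $3,720,000 share passes to Wren's issue; Amira's $3,720,000 share passes to Amira's issue.
Ines's share ($3,720,000) is divided into 3 shares of $1,240,000: Noor and Phaedra each take $1,240,000; Hector's $1,240,000 share passes to Hector's issue.
Hector's share ($1,240,000) passes entirely to Gabor.
Wren's share ($3,720,000) is divided into 4 shares of $930,000: Zofia, Greta, Kerensa, and Briar each take $930,000.
Amira's share ($3,720,000) is divided into 4 shares of $930,000: Yevgeni, Bastian, and Xiomara each take $930,000; Zephyr's $930,000 share passes to Zephyr's issue.
Zephyr's share ($930,000) is divided into 2 shares of $465,000: Gita and Callum each take $465,000.

Osric: $6,350,000; Noor: $1,240,000; Gabor: $1,240,000; Phaedra: $1,240,000; Dora: $3,720,000; Zofia: $930,000; Greta: $930,000; Kerensa: $930,000; Briar: $930,000; Zainab: $3,720,000; Yevgeni: $930,000; Bastian: $930,000; Gita: $465,000; Callum: $465,000; Xiomara: $930,000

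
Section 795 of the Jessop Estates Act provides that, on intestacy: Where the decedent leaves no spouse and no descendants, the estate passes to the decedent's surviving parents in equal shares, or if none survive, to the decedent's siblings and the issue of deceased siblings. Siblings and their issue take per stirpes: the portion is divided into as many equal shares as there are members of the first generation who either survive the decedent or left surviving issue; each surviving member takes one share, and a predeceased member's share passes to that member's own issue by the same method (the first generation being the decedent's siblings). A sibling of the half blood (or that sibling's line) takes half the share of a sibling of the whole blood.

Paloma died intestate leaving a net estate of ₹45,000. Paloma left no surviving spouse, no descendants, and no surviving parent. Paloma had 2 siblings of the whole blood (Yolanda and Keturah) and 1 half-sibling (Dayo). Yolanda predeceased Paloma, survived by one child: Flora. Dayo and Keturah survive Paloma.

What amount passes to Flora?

Flora receives ₹18,000.

The entire ₹45,000 passes to the siblings and their issue.
Counting each half-blood sibling's line as half a unit, there are 5/2 units in ₹45,000, so one unit is ₹18,000. Whole-blood lines (Yolanda and Keturah) take ₹18,000 each; half-blood lines (Dayo) take ₹9,000 each.
Yolanda's share (₹18,000) passes entirely to Flora.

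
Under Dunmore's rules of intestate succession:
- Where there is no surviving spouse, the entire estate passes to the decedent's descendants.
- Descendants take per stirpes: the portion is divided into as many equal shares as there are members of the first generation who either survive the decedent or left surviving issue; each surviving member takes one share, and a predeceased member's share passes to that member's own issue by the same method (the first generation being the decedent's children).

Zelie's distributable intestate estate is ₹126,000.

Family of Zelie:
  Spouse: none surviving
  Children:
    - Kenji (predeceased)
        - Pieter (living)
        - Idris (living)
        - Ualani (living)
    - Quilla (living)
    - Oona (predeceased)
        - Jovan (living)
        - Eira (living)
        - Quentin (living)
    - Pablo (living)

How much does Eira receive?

The entire ₹126,000 passes to the descendants.
That amount (₹126,000) is divided into 4 shares of ₹31,500: Quilla and Pablo each take ₹31,500; Kenji's ₹31,500 share passes to Kenji's issue; Oona's ₹31,500 share passes to Oona's issue.
Kenji's share (₹31,500) is divided into 3 shares of ₹10,500: Pieter, Idris, and Ualani each take ₹10,500.
Oona's share (₹31,500) is divided into 3 shares of ₹10,500: Jovan, Eira, and Quentin each take ₹10,500.

Eira receives ₹10,500.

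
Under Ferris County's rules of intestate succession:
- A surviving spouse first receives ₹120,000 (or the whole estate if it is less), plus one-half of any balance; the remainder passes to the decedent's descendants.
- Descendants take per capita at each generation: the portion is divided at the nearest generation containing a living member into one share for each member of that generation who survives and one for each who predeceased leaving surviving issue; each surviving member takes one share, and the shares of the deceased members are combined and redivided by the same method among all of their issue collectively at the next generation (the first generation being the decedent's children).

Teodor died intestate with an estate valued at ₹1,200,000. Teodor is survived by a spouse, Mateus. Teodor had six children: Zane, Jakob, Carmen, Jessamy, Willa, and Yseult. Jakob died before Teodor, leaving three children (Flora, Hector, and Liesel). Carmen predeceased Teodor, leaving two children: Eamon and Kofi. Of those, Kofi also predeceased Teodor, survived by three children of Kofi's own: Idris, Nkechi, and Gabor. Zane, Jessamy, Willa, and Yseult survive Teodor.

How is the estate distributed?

Mateus: ₹660,000; Zane: ₹90,000; Flora: ₹36,000; Hector: ₹36,000; Liesel: ₹36,000; Eamon: ₹36,000; Idris: ₹12,000; Nkechi: ₹12,000; Gabor: ₹12,000; Jessamy: ₹90,000; Willa: ₹90,000; Yseult: ₹90,000

Mateus first takes ₹120,000, leaving a balance of ₹1,080,000. Mateus then takes one-half of the balance (₹540,000), for a total of ₹660,000. The remaining ₹540,000 passes to the descendants.
The descendants' portion (₹540,000) is divided at the children's generation into 6 shares of ₹90,000. Zane, Jessamy, Willa, and Yseult each take ₹90,000. The 2 shares of the deceased (Jakob and Carmen) are combined into a pool of ₹180,000.
That pool (₹180,000) is divided at the grandchildren's generation into 5 shares of ₹36,000. Flora, Hector, Liesel, and Eamon each take ₹36,000. The remaining share for the deceased Kofi (₹36,000) is carried to the next generation.
That pool (₹36,000) is divided at the great-grandchildren's generation equally among Idris, Nkechi, and Gabor: ₹12,000 each.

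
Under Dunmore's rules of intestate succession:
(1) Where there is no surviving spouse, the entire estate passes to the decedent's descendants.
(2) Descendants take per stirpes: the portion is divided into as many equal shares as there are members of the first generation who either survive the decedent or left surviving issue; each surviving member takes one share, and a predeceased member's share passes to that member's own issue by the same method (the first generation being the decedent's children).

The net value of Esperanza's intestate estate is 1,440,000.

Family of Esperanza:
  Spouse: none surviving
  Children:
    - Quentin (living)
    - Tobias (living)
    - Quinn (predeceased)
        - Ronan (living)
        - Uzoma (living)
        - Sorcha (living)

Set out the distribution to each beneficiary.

The entire 1,440,000 passes to the descendants.
That amount (1,440,000) is divided into 3 shares of 480,000: Quentin and Tobias each take 480,000; Quinn's 480,000 share passes to Quinn's issue.
Quinn's share (480,000) is divided into 3 shares of 160,000: Ronan, Uzoma, and Sorcha each take 160,000.

Quentin: 480,000; Tobias: 480,000; Ronan: 160,000; Uzoma: 160,000; Sorcha: 160,000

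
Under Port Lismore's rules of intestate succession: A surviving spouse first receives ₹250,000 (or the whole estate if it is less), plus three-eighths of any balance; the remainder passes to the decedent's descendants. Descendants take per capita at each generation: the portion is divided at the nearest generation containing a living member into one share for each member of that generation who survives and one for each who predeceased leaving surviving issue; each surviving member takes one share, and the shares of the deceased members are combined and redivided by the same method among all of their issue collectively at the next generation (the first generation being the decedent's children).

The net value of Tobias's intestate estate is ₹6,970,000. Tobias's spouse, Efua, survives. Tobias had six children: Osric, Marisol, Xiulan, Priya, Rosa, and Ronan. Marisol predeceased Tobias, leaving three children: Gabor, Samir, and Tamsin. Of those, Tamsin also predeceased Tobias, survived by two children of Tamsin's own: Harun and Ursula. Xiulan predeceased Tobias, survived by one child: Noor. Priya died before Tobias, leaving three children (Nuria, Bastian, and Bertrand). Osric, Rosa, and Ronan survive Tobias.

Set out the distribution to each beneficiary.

Efua: ₹2,770,000; Osric: ₹700,000; Gabor: ₹300,000; Samir: ₹300,000; Harun: ₹150,000; Ursula: ₹150,000; Noor: ₹300,000; Nuria: ₹300,000; Bastian: ₹300,000; Bertrand: ₹300,000; Rosa: ₹700,000; Ronan: ₹700,000

Efua first takes ₹250,000, leaving a balance of ₹6,720,000. Efua then takes three-eighths of the balance (₹2,520,000), for a total of ₹2,770,000. The remaining ₹4,200,000 passes to the descendants.
The descendants' portion (₹4,200,000) is divided at the children's generation into 6 shares of ₹700,000. Osric, Rosa, and Ronan each take ₹700,000. The 3 shares of the deceased (Marisol, Xiulan, and Priya) are combined into a pool of ₹2,100,000.
That pool (₹2,100,000) is divided at the grandchildren's generation into 7 shares of ₹300,000. Gabor, Samir, Noor, Nuria, Bastian, and Bertrand each take ₹300,000. The remaining share for the deceased Tamsin (₹300,000) is carried to the next generation.
That pool (₹300,000) is divided at the great-grandchildren's generation equally among Harun and Ursula: ₹150,000 each.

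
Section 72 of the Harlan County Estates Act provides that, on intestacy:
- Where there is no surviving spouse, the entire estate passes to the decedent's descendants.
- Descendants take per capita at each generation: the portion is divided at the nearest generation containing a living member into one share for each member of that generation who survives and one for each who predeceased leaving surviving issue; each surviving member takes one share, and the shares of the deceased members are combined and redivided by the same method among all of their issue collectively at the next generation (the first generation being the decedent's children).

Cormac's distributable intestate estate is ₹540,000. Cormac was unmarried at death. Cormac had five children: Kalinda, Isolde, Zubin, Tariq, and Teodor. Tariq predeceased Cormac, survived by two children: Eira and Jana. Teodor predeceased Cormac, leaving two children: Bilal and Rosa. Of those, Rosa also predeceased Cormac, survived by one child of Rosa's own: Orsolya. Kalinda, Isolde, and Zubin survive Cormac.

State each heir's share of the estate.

The entire ₹540,000 passes to the descendants.
That amount (₹540,000) is divided at the children's generation into 5 shares of ₹108,000. Kalinda, Isolde, and Zubin each take ₹108,000. The 2 shares of the deceased (Tariq and Teodor) are combined into a pool of ₹216,000.
That pool (₹216,000) is divided at the grandchildren's generation into 4 shares of ₹54,000. Eira, Jana, and Bilal each take ₹54,000. The remaining share for the deceased Rosa (₹54,000) is carried to the next generation.
That pool (₹54,000) passes entirely to Orsolya, the sole taker at the great-grandchildren's generation.

Kalinda: ₹108,000; Isolde: ₹108,000; Zubin: ₹108,000; Eira: ₹54,000; Jana: ₹54,000; Bilal: ₹54,000; Orsolya: ₹54,000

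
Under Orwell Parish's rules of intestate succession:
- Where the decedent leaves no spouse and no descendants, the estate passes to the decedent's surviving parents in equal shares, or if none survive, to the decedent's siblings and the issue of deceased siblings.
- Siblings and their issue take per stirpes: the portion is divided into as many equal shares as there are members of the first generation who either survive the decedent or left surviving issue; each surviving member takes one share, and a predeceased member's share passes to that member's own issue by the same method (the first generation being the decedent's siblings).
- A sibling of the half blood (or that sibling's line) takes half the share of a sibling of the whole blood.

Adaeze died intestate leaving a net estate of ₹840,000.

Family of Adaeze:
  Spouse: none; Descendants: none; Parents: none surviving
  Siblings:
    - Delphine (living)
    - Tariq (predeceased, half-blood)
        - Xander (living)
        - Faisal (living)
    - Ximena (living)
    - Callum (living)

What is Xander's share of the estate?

Xander receives ₹60,000.

The entire ₹840,000 passes to the siblings and their issue.
Counting each half-blood sibling's line as half a unit, there are 7/2 units in ₹840,000, so one unit is ₹240,000. Whole-blood lines (Delphine, Ximena, and Callum) take ₹240,000 each; half-blood lines (Tariq) take ₹120,000 each.
Tariq's share (₹120,000) is divided into 2 shares of ₹60,000: Xander and Faisal each take ₹60,000.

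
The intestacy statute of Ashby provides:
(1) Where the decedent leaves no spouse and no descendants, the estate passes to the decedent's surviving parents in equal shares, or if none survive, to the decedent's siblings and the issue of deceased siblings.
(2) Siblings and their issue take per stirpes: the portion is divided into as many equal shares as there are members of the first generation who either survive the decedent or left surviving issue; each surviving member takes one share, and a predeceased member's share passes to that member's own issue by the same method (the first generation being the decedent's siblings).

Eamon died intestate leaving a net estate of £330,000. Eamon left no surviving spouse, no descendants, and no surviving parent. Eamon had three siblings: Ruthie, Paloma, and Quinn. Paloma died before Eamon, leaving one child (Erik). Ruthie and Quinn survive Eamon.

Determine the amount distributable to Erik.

The entire £330,000 passes to the siblings and their issue.
That amount (£330,000) is divided into 3 shares of £110,000: Ruthie and Quinn each take £110,000; Paloma's £110,000 share passes to Paloma's issue.
Paloma's share (£110,000) passes entirely to Erik.

Erik receives £110,000.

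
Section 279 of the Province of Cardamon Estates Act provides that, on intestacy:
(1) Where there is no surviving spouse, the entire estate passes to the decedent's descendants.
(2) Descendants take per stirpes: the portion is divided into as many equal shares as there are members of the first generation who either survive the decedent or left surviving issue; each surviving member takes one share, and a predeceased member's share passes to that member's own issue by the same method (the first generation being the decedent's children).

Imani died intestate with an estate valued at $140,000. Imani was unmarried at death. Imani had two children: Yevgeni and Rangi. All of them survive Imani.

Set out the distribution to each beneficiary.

The entire $140,000 passes to the descendants.
That amount ($140,000) is divided into 2 shares of $70,000: Yevgeni and Rangi each take $70,000.

Yevgeni: $70,000; Rangi: $70,000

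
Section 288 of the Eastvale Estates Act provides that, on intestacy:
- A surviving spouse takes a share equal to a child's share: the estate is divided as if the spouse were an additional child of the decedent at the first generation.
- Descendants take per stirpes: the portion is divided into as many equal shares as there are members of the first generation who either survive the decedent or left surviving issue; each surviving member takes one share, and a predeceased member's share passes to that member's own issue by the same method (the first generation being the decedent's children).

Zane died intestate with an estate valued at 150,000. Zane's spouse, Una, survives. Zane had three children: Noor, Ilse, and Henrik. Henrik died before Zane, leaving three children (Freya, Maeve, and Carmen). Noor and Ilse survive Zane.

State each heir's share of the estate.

The spouse counts as an additional share at the children's level, so there are 4 primary shares of 37,500. Una takes one such share (37,500).
The children's combined portion (112,500) is divided into 3 shares of 37,500: Noor and Ilse each take 37,500; Henrik's 37,500 share passes to Henrik's issue.
Henrik's share (37,500) is divided into 3 shares of 12,500: Freya, Maeve, and Carmen each take 12,500.

Una: 37,500; Noor: 37,500; Ilse: 37,500; Freya: 12,500; Maeve: 12,500; Carmen: 12,500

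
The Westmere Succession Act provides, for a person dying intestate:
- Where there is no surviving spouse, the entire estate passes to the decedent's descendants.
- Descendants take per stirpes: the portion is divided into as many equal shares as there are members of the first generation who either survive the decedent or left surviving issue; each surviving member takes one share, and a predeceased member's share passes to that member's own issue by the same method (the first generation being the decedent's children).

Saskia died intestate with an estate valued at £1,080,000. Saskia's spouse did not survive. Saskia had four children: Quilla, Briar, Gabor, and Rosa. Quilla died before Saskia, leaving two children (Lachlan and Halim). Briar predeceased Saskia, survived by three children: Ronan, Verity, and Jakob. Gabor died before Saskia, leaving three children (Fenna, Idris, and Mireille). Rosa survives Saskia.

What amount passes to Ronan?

The entire £1,080,000 passes to the descendants.
That amount (£1,080,000) is divided into 4 shares of £270,000: Rosa takes £270,000; Quilla's £270,000 share passes to Quilla's issue; Briar's £270,000 share passes to Briar's issue; Gabor's £270,000 share passes to Gabor's issue.
Quilla's share (£270,000) is divided into 2 shares of £135,000: Lachlan and Halim each take £135,000.
Briar's share (£270,000) is divided into 3 shares of £90,000: Ronan, Verity, and Jakob each take £90,000.
Gabor's share (£270,000) is divided into 3 shares of £90,000: Fenna, Idris, and Mireille each take £90,000.

Ronan receives £90,000.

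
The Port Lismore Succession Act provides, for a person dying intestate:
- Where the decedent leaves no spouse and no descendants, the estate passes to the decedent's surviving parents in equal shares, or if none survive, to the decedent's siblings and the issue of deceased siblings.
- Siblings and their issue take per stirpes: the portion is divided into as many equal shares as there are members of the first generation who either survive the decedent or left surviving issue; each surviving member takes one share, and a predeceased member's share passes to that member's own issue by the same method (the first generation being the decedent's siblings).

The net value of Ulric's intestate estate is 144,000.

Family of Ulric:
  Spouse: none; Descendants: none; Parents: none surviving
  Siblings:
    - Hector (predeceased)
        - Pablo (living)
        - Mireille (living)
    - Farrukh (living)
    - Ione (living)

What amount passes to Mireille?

Mireille receives 24,000.

The entire 144,000 passes to the siblings and their issue.
That amount (144,000) is divided into 3 shares of 48,000: Farrukh and Ione each take 48,000; Hector's 48,000 share passes to Hector's issue.
Hector's share (48,000) is divided into 2 shares of 24,000: Pablo and Mireille each take 24,000.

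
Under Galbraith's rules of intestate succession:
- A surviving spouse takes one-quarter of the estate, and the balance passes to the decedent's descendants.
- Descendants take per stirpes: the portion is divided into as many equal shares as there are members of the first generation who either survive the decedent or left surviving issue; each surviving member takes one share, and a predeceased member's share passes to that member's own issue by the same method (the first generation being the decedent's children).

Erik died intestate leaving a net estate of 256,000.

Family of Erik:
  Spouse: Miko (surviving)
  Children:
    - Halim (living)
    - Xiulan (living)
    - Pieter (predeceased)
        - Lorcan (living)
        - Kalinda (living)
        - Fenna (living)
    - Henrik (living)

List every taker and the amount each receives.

Miko takes one-quarter of 256,000 = 64,000. The remaining 192,000 passes to the descendants.
The descendants' portion (192,000) is divided into 4 shares of 48,000: Halim, Xiulan, and Henrik each take 48,000; Pieter's 48,000 share passes to Pieter's issue.
Pieter's share (48,000) is divided into 3 shares of 16,000: Lorcan, Kalinda, and Fenna each take 16,000.

Miko: 64,000; Halim: 48,000; Xiulan: 48,000; Lorcan: 16,000; Kalinda: 16,000; Fenna: 16,000; Henrik: 48,000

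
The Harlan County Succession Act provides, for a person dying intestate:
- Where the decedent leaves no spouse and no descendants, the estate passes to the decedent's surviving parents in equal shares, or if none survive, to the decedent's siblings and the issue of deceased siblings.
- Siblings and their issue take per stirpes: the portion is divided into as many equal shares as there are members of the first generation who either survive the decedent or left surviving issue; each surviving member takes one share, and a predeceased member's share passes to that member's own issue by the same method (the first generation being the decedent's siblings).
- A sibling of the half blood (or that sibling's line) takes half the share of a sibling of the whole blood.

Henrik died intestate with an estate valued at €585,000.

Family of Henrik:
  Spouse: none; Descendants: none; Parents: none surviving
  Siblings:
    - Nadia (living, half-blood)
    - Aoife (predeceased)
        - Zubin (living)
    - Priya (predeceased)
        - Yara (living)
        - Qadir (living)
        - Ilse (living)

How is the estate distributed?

Nadia: €117,000; Zubin: €234,000; Yara: €78,000; Qadir: €78,000; Ilse: €78,000

The entire €585,000 passes to the siblings and their issue.
Counting each half-blood sibling's line as half a unit, there are 5/2 units in €585,000, so one unit is €234,000. Whole-blood lines (Aoife and Priya) take €234,000 each; half-blood lines (Nadia) take €117,000 each.
Aoife's share (€234,000) passes entirely to Zubin.
Priya's share (€234,000) is divided into 3 shares of €78,000: Yara, Qadir, and Ilse each take €78,000.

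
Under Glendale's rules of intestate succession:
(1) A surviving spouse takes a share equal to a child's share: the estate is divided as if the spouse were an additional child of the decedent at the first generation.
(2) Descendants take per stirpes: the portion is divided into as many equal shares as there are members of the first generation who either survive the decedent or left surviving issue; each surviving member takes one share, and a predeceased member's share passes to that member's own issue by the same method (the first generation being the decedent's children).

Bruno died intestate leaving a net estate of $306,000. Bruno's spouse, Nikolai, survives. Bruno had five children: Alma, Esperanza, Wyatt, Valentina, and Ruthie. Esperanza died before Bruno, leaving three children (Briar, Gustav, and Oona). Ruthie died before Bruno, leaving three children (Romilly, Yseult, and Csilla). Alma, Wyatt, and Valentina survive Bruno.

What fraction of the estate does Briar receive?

The spouse counts as an additional share at the children's level, so there are 6 primary shares of $51,000. Nikolai takes one such share ($51,000).
The children's combined portion ($255,000) is divided into 5 shares of $51,000: Alma, Wyatt, and Valentina each take $51,000; Esperanza's $51,000 share passes to Esperanza's issue; Ruthie's $51,000 share passes to Ruthie's issue.
Esperanza's share ($51,000) is divided into 3 shares of $17,000: Briar, Gustav, and Oona each take $17,000.
Ruthie's share ($51,000) is divided into 3 shares of $17,000: Romilly, Yseult, and Csilla each take $17,000.

Briar receives 1/18 of the estate.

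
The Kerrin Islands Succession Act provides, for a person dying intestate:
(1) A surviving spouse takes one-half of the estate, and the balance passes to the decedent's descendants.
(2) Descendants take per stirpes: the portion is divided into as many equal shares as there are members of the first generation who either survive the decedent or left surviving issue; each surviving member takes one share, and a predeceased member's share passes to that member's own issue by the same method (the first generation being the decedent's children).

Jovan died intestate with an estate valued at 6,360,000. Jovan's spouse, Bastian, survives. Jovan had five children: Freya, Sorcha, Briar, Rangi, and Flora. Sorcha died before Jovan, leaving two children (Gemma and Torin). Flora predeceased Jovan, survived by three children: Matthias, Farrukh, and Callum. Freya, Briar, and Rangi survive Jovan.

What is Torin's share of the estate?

Bastian takes one-half of 6,360,000 = 3,180,000. The remaining 3,180,000 passes to the descendants.
The descendants' portion (3,180,000) is divided into 5 shares of 636,000: Freya, Briar, and Rangi each take 636,000; Sorcha's 636,000 share passes to Sorcha's issue; Flora's 636,000 share passes to Flora's issue.
Sorcha's share (636,000) is divided into 2 shares of 318,000: Gemma and Torin each take 318,000.
Flora's share (636,000) is divided into 3 shares of 212,000: Matthias, Farrukh, and Callum each take 212,000.

Torin receives 318,000.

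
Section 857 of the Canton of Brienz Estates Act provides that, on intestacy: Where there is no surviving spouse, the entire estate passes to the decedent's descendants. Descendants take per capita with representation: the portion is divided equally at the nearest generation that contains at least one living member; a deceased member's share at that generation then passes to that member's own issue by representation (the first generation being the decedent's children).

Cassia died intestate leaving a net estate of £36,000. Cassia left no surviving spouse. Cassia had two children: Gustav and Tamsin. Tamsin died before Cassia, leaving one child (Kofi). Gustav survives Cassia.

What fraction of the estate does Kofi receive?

Kofi receives 1/2 of the estate.

The entire £36,000 passes to the descendants.
That amount (£36,000) is divided into 2 shares of £18,000: Gustav takes £18,000; Tamsin's £18,000 share passes to Tamsin's issue.
Tamsin's share (£18,000) passes entirely to Kofi.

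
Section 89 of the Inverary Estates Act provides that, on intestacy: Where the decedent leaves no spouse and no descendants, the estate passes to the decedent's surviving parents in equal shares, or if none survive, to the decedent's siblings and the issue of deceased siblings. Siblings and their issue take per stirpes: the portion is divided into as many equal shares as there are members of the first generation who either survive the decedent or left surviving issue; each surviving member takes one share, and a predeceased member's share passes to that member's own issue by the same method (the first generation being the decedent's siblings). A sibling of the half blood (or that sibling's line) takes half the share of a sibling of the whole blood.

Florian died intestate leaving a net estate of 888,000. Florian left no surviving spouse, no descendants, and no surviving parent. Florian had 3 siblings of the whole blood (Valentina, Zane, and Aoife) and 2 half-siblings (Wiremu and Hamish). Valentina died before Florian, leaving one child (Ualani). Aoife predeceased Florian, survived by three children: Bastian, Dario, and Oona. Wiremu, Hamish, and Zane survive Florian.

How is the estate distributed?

The entire 888,000 passes to the siblings and their issue.
Counting each half-blood sibling's line as half a unit, there are 4 units in 888,000, so one unit is 222,000. Whole-blood lines (Valentina, Zane, and Aoife) take 222,000 each; half-blood lines (Wiremu and Hamish) take 111,000 each.
Valentina's share (222,000) passes entirely to Ualani.
Aoife's share (222,000) is divided into 3 shares of 74,000: Bastian, Dario, and Oona each take 74,000.

Wiremu: 111,000; Ualani: 222,000; Hamish: 111,000; Zane: 222,000; Bastian: 74,000; Dario: 74,000; Oona: 74,000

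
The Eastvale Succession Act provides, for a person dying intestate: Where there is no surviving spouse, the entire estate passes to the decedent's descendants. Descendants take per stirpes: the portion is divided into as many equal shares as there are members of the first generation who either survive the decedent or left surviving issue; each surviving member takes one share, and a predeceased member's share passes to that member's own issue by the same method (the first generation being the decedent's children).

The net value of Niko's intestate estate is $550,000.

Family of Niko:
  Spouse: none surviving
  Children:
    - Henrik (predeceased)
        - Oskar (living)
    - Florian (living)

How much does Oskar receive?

The entire $550,000 passes to the descendants.
That amount ($550,000) is divided into 2 shares of $275,000: Florian takes $275,000; Henrik's $275,000 share passes to Henrik's issue.
Henrik's share ($275,000) passes entirely to Oskar.

Oskar receives $275,000.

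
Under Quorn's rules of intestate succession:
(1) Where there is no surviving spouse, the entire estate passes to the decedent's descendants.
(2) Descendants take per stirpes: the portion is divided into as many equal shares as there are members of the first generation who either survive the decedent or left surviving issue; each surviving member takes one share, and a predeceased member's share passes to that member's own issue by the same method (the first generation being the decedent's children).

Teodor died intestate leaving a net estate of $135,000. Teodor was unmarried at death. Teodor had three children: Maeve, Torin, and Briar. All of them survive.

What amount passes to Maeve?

Maeve receives $45,000.

The entire $135,000 passes to the descendants.
That amount ($135,000) is divided into 3 shares of $45,000: Maeve, Torin, and Briar each take $45,000.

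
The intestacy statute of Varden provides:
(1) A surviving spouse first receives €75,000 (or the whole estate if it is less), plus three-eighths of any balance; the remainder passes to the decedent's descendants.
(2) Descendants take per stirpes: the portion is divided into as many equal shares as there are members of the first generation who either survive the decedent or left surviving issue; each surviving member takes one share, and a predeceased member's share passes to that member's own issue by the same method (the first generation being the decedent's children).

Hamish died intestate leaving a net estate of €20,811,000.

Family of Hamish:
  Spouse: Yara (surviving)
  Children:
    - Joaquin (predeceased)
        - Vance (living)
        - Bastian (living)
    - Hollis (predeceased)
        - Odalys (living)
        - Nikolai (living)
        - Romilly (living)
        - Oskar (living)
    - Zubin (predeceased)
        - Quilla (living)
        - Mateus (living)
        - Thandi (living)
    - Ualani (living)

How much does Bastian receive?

Bastian receives €1,620,000.

Yara first takes €75,000, leaving a balance of €20,736,000. Yara then takes three-eighths of the balance (€7,776,000), for a total of €7,851,000. The remaining €12,960,000 passes to the descendants.
The descendants' portion (€12,960,000) is divided into 4 shares of €3,240,000: Ualani takes €3,240,000; Joaquin's €3,240,000 share passes to Joaquin's issue; Hollis's €3,240,000 share passes to Hollis's issue; Zubin's €3,240,000 share passes to Zubin's issue.
Joaquin's share (€3,240,000) is divided into 2 shares of €1,620,000: Vance and Bastian each take €1,620,000.
Hollis's share (€3,240,000) is divided into 4 shares of €810,000: Odalys, Nikolai, Romilly, and Oskar each take €810,000.
Zubin's share (€3,240,000) is divided into 3 shares of €1,080,000: Quilla, Mateus, and Thandi each take €1,080,000.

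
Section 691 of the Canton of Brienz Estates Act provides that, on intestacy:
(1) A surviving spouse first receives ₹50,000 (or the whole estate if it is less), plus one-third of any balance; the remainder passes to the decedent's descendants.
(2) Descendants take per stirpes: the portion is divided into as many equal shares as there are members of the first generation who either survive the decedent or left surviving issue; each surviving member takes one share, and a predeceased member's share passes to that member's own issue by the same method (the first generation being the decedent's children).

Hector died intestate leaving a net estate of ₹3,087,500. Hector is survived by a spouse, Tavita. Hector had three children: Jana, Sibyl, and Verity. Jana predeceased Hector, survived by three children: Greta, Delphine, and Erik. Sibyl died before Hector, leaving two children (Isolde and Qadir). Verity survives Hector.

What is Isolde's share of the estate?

Tavita first takes ₹50,000, leaving a balance of ₹3,037,500. Tavita then takes one-third of the balance (₹1,012,500), for a total of ₹1,062,500. The remaining ₹2,025,000 passes to the descendants.
The descendants' portion (₹2,025,000) is divided into 3 shares of ₹675,000: Verity takes ₹675,000; Jana's ₹675,000 share passes to Jana's issue; Sibyl's ₹675,000 share passes to Sibyl's issue.
Jana's share (₹675,000) is divided into 3 shares of ₹225,000: Greta, Delphine, and Erik each take ₹225,000.
Sibyl's share (₹675,000) is divided into 2 shares of ₹337,500: Isolde and Qadir each take ₹337,500.

Isolde receives ₹337,500.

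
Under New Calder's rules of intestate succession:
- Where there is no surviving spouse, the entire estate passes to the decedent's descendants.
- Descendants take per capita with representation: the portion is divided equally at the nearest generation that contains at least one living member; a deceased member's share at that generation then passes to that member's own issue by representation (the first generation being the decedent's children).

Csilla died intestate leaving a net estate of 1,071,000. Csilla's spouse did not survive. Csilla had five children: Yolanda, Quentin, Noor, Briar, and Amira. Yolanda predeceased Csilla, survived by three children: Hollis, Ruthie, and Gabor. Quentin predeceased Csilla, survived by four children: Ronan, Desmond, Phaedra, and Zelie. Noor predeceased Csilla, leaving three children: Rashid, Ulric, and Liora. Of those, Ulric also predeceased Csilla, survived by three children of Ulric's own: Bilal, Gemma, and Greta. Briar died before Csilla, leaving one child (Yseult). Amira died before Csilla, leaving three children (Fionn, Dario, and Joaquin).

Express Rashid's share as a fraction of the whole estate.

The entire 1,071,000 passes to the descendants.
No child survives, so the initial division is made at the grandchildren's generation.
That amount (1,071,000) is divided into 14 shares of 76,500: Hollis, Ruthie, Gabor, Ronan, Desmond, Phaedra, Zelie, Rashid, Liora, Yseult, Fionn, Dario, and Joaquin each take 76,500; Ulric's 76,500 share passes to Ulric's issue.
Ulric's share (76,500) is divided into 3 shares of 25,500: Bilal, Gemma, and Greta each take 25,500.

Rashid receives 1/14 of the estate.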